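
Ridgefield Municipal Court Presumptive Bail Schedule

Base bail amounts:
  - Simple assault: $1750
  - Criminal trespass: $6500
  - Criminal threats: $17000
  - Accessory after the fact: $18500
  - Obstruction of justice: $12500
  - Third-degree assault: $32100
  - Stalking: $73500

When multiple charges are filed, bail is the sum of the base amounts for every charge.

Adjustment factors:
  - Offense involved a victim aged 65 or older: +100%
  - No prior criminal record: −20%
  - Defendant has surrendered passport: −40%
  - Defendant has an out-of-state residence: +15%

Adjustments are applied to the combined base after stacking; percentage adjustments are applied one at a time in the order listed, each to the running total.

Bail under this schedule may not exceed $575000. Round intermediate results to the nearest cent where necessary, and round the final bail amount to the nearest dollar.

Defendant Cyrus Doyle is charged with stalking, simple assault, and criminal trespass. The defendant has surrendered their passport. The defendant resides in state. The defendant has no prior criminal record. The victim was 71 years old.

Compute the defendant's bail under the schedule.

$78480

Base amounts from the schedule: stalking $73500; simple assault $1750; criminal trespass $6500.
Stacking rule: sum of all bases. $73500 + $1750 + $6500 = $81750.
Offense involved a victim aged 65 or older (+100%): $81750 × 2 = $163500.
No prior criminal record (−20%): $163500 × 0.8 = $130800.
Defendant has surrendered passport (−40%): $130800 × 0.6 = $78480.
$78480 is within the $575000 maximum.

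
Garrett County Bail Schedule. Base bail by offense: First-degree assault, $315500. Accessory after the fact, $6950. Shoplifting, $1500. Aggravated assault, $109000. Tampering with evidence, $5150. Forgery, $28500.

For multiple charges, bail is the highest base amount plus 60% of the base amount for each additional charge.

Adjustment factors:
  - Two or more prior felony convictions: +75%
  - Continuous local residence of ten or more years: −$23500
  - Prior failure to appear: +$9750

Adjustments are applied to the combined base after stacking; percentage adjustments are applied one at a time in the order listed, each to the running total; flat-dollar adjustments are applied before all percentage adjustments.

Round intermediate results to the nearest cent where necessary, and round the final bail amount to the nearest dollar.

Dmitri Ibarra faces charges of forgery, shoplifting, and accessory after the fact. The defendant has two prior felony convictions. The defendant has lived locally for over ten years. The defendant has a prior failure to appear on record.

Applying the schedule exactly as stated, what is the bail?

Base amounts from the schedule: forgery $28500; shoplifting $1500; accessory after the fact $6950.
Stacking rule: highest base plus 60% of each additional charge. Highest is forgery at $28500. Additional: $1500 × 60% = $900; $6950 × 60% = $4170. Combined base = $28500 + $5070 = $33570.
Continuous local residence of ten or more years (−$23500 flat): $33570 − $23500 = $10070.
Prior failure to appear (+$9750 flat): $10070 + $9750 = $19820.
Two or more prior felony convictions (+75%): $19820 × 1.75 = $34685.

$34685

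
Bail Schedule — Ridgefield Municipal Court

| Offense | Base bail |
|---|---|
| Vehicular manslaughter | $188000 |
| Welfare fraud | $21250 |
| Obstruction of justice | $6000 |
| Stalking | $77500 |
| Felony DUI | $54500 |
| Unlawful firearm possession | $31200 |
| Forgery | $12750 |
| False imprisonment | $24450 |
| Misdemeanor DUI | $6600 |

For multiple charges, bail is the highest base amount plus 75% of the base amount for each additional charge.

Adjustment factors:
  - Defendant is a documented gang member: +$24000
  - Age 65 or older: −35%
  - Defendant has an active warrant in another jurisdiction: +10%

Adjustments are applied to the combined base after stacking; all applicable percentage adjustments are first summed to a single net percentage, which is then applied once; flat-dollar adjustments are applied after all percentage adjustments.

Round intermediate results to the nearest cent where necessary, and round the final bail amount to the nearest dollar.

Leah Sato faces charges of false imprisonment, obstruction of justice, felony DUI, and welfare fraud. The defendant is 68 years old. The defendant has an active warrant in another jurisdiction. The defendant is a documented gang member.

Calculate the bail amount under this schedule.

Base amounts from the schedule: false imprisonment $24450; obstruction of justice $6000; felony DUI $54500; welfare fraud $21250.
Stacking rule: highest base plus 75% of each additional charge. Highest is felony DUI at $54500. Additional: $24450 × 75% = $18337.50; $6000 × 75% = $4500; $21250 × 75% = $15937.50. Combined base = $54500 + $38775 = $93275.
Net percentage adjustment: −35% +10% = −25%. $93275 × 0.75 = $69956.25.
Defendant is a documented gang member (+$24000 flat): $69956.25 + $24000 = $93956.25.
Rounded to the nearest dollar: $93956.

$93956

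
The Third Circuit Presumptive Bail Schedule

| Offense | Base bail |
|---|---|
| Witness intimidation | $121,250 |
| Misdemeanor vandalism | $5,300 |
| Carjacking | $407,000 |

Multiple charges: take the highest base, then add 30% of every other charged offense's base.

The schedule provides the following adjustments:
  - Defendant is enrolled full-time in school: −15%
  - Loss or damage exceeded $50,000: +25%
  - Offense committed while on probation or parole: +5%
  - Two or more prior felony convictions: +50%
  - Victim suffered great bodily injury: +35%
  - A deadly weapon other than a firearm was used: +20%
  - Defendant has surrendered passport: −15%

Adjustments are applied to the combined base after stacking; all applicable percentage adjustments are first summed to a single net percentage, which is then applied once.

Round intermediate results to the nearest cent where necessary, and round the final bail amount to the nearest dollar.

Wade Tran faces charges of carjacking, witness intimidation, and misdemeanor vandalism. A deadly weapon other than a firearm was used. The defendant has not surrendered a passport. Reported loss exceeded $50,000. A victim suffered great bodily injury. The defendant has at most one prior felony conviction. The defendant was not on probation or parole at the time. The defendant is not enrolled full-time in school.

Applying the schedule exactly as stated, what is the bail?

$800,937

Base amounts from the schedule: carjacking $407,000; witness intimidation $121,250; misdemeanor vandalism $5,300.
Stacking rule: highest base plus 30% of each additional charge. Highest is carjacking at $407,000. Additional: $121,250 × 30% = $36,375; $5,300 × 30% = $1,590. Combined base = $407,000 + $37,965 = $444,965.
Net percentage adjustment: +25% +35% +20% = +80%. $444,965 × 1.8 = $800,937.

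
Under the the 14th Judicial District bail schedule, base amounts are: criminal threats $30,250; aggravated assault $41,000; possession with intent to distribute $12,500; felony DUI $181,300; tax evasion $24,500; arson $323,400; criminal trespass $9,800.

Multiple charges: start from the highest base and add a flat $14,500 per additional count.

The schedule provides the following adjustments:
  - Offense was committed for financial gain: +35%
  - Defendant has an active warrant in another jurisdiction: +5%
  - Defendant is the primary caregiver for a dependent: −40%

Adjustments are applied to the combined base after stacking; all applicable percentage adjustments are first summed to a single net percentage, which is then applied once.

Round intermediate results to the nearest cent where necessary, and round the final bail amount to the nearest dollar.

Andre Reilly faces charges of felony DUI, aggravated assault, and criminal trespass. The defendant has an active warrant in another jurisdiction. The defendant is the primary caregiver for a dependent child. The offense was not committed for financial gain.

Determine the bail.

Base amounts from the schedule: felony DUI $181,300; aggravated assault $41,000; criminal trespass $9,800.
Stacking rule: highest base plus $14,500 per additional charge. Highest is felony DUI at $181,300; 2 additional charges → +$29,000. Combined base = $210,300.
Net percentage adjustment: +5% −40% = −35%. $210,300 × 0.65 = $136,695.

$136,695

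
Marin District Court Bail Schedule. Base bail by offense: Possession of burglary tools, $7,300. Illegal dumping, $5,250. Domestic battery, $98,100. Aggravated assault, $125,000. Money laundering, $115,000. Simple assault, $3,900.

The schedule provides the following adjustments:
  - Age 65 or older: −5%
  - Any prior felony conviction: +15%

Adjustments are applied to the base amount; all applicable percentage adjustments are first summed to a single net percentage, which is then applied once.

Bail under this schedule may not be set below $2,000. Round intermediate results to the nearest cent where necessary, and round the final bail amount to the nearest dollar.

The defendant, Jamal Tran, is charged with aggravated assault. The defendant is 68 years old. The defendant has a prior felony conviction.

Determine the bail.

Base amounts from the schedule: aggravated assault $125,000.
Single charge. Combined base = $125,000.
Net percentage adjustment: −5% +15% = +10%. $125,000 × 1.1 = $137,500.
$137,500 is at or above the $2,000 minimum.

$137,500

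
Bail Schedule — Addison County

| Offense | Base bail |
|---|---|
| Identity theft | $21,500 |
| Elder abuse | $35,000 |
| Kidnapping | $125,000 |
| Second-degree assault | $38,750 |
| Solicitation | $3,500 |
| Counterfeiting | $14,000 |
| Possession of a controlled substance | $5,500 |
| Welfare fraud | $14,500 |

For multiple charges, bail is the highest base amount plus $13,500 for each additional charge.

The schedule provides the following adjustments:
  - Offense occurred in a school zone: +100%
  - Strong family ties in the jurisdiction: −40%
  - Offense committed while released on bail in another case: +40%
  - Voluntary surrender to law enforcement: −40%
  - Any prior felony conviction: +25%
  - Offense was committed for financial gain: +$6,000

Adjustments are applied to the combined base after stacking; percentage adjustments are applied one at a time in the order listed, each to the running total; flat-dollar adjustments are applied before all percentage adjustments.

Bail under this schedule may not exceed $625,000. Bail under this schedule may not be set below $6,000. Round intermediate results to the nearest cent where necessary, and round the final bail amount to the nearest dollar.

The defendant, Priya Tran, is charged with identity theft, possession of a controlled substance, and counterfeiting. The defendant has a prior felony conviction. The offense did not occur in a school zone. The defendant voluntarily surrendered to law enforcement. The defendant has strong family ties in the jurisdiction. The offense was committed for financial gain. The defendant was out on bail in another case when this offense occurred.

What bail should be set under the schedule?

Base amounts from the schedule: identity theft $21,500; possession of a controlled substance $5,500; counterfeiting $14,000.
Stacking rule: highest base plus $13,500 per additional charge. Highest is identity theft at $21,500; 2 additional charges → +$27,000. Combined base = $48,500.
Offense was committed for financial gain (+$6,000 flat): $48,500 + $6,000 = $54,500.
Strong family ties in the jurisdiction (−40%): $54,500 × 0.6 = $32,700.
Offense committed while released on bail in another case (+40%): $32,700 × 1.4 = $45,780.
Voluntary surrender to law enforcement (−40%): $45,780 × 0.6 = $27,468.
Any prior felony conviction (+25%): $27,468 × 1.25 = $34,335.
$34,335 is within the $625,000 maximum.
$34,335 is at or above the $6,000 minimum.

$34,335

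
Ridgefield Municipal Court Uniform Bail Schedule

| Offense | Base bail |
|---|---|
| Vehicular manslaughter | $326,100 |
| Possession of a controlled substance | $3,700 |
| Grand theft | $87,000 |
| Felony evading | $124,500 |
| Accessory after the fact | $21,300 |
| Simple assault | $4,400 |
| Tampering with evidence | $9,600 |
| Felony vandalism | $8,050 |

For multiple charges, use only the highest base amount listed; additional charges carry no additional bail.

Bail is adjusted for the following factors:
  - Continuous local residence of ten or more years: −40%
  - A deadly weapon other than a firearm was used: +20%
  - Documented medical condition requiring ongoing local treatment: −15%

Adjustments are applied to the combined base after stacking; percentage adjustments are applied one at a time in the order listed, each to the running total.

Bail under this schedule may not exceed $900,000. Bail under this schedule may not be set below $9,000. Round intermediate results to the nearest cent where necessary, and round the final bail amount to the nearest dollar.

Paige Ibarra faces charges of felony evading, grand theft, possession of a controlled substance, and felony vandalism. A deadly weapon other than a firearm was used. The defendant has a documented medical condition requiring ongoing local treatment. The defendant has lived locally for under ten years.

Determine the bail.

$126,990

Base amounts from the schedule: felony evading $124,500; grand theft $87,000; possession of a controlled substance $3,700; felony vandalism $8,050.
Stacking rule: use the highest base only. Highest is felony evading at $124,500. Combined base = $124,500.
A deadly weapon other than a firearm was used (+20%): $124,500 × 1.2 = $149,400.
Documented medical condition requiring ongoing local treatment (−15%): $149,400 × 0.85 = $126,990.
$126,990 is within the $900,000 maximum.
$126,990 is at or above the $9,000 minimum.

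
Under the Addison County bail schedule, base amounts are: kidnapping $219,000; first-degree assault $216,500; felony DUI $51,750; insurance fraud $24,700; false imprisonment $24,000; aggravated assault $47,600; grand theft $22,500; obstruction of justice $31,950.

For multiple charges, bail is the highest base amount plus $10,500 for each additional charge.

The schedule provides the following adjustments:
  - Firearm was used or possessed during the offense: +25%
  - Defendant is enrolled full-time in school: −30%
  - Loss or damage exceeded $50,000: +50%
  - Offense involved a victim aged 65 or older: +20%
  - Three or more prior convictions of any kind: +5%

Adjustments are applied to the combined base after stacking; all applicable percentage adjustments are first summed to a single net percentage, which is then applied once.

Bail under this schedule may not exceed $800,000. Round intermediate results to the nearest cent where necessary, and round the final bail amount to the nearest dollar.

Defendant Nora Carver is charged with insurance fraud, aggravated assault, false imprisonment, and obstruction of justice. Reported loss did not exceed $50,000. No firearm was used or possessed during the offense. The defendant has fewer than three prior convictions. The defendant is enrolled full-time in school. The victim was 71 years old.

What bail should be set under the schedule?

Base amounts from the schedule: insurance fraud $24,700; aggravated assault $47,600; false imprisonment $24,000; obstruction of justice $31,950.
Stacking rule: highest base plus $10,500 per additional charge. Highest is aggravated assault at $47,600; 3 additional charges → +$31,500. Combined base = $79,100.
Net percentage adjustment: −30% +20% = −10%. $79,100 × 0.9 = $71,190.
$71,190 is within the $800,000 maximum.

$71,190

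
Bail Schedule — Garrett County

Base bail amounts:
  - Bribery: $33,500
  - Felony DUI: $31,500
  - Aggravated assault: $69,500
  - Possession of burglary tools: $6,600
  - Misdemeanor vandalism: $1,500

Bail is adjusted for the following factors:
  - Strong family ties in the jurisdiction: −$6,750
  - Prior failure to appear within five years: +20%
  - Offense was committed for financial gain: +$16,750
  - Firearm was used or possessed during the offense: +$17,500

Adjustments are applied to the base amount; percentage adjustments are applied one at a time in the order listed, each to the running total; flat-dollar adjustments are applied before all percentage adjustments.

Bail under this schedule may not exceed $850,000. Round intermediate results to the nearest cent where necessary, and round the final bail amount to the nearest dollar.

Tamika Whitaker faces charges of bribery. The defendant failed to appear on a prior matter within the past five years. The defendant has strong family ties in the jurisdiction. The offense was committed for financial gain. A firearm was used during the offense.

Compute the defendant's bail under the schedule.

$73,200

Base amounts from the schedule: bribery $33,500.
Single charge. Combined base = $33,500.
Strong family ties in the jurisdiction (−$6,750 flat): $33,500 − $6,750 = $26,750.
Offense was committed for financial gain (+$16,750 flat): $26,750 + $16,750 = $43,500.
Firearm was used or possessed during the offense (+$17,500 flat): $43,500 + $17,500 = $61,000.
Prior failure to appear within five years (+20%): $61,000 × 1.2 = $73,200.
$73,200 is within the $850,000 maximum.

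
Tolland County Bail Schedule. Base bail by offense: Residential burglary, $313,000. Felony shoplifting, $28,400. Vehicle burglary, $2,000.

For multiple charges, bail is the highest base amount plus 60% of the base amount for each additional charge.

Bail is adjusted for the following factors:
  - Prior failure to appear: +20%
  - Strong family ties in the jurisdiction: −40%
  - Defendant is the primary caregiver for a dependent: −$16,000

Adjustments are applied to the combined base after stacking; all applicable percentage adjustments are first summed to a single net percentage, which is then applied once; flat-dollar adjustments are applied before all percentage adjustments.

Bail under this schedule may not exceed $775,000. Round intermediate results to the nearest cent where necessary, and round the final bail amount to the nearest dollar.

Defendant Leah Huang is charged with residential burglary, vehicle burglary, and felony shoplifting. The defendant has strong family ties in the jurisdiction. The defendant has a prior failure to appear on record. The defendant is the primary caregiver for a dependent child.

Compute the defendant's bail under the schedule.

$252,192

Base amounts from the schedule: residential burglary $313,000; vehicle burglary $2,000; felony shoplifting $28,400.
Stacking rule: highest base plus 60% of each additional charge. Highest is residential burglary at $313,000. Additional: $2,000 × 60% = $1,200; $28,400 × 60% = $17,040. Combined base = $313,000 + $18,240 = $331,240.
Defendant is the primary caregiver for a dependent (−$16,000 flat): $331,240 − $16,000 = $315,240.
Net percentage adjustment: +20% −40% = −20%. $315,240 × 0.8 = $252,192.
$252,192 is within the $775,000 maximum.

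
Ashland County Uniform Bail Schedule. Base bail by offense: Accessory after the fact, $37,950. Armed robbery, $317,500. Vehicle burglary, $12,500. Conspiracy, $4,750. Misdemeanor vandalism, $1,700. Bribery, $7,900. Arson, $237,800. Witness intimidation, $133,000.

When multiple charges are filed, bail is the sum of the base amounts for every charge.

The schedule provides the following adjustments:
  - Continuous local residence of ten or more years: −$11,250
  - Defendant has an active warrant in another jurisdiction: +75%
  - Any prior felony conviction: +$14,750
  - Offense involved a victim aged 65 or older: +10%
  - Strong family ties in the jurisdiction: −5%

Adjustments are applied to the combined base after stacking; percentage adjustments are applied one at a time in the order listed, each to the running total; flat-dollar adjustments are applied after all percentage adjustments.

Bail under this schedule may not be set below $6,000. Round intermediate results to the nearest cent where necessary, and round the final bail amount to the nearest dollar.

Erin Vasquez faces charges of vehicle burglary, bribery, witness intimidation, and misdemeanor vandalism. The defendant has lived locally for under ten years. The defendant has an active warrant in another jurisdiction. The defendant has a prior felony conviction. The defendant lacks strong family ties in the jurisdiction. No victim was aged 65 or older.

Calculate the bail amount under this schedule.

Base amounts from the schedule: vehicle burglary $12,500; bribery $7,900; witness intimidation $133,000; misdemeanor vandalism $1,700.
Stacking rule: sum of all bases. $12,500 + $7,900 + $133,000 + $1,700 = $155,100.
Defendant has an active warrant in another jurisdiction (+75%): $155,100 × 1.75 = $271,425.
Any prior felony conviction (+$14,750 flat): $271,425 + $14,750 = $286,175.
$286,175 is at or above the $6,000 minimum.

$286,175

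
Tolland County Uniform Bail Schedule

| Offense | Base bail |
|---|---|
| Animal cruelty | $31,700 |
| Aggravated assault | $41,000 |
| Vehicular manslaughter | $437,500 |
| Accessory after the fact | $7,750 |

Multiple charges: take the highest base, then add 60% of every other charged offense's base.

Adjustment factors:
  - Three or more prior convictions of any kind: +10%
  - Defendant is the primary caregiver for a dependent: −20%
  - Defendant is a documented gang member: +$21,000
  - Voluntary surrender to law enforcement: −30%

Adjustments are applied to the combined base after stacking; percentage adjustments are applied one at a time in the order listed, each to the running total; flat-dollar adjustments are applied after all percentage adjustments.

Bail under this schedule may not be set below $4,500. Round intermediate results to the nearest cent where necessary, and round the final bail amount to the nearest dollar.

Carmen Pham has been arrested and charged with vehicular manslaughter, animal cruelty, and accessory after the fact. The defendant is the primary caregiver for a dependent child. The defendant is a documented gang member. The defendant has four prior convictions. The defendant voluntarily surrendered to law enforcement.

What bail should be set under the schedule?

$305,081

Base amounts from the schedule: vehicular manslaughter $437,500; animal cruelty $31,700; accessory after the fact $7,750.
Stacking rule: highest base plus 60% of each additional charge. Highest is vehicular manslaughter at $437,500. Additional: $31,700 × 60% = $19,020; $7,750 × 60% = $4,650. Combined base = $437,500 + $23,670 = $461,170.
Three or more prior convictions of any kind (+10%): $461,170 × 1.1 = $507,287.
Defendant is the primary caregiver for a dependent (−20%): $507,287 × 0.8 = $405,829.60.
Voluntary surrender to law enforcement (−30%): $405,829.60 × 0.7 = $284,080.72.
Defendant is a documented gang member (+$21,000 flat): $284,080.72 + $21,000 = $305,080.72.
$305,080.72 is at or above the $4,500 minimum.
Rounded to the nearest dollar: $305,081.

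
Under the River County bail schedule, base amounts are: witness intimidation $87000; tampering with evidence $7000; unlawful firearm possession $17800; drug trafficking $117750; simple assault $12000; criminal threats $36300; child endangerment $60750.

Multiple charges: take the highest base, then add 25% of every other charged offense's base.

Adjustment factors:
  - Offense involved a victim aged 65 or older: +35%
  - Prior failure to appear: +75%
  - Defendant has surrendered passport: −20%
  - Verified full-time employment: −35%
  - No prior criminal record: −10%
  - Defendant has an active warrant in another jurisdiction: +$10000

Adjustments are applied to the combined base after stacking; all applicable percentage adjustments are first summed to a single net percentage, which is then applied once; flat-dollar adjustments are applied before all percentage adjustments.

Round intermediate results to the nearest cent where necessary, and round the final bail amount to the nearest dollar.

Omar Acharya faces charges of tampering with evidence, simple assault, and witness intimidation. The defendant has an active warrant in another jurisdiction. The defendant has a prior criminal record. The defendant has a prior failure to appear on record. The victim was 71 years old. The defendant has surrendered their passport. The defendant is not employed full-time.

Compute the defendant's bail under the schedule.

$193325

Base amounts from the schedule: tampering with evidence $7000; simple assault $12000; witness intimidation $87000.
Stacking rule: highest base plus 25% of each additional charge. Highest is witness intimidation at $87000. Additional: $7000 × 25% = $1750; $12000 × 25% = $3000. Combined base = $87000 + $4750 = $91750.
Defendant has an active warrant in another jurisdiction (+$10000 flat): $91750 + $10000 = $101750.
Net percentage adjustment: +35% +75% −20% = +90%. $101750 × 1.9 = $193325.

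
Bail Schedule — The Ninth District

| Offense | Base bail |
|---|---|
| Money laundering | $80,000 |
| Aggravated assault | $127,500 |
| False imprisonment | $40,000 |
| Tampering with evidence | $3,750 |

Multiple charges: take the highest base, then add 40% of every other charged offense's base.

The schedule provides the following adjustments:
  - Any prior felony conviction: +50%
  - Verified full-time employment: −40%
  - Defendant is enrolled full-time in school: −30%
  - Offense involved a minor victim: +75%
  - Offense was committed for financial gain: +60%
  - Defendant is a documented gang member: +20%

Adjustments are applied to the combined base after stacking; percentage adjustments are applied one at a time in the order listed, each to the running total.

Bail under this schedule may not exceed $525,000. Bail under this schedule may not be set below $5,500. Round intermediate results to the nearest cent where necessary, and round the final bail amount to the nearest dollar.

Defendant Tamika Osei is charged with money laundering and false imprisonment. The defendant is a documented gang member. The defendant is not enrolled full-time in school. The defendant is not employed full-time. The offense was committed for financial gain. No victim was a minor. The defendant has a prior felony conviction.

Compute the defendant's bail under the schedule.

Base amounts from the schedule: money laundering $80,000; false imprisonment $40,000.
Stacking rule: highest base plus 40% of each additional charge. Highest is money laundering at $80,000. Additional: $40,000 × 40% = $16,000. Combined base = $80,000 + $16,000 = $96,000.
Any prior felony conviction (+50%): $96,000 × 1.5 = $144,000.
Offense was committed for financial gain (+60%): $144,000 × 1.6 = $230,400.
Defendant is a documented gang member (+20%): $230,400 × 1.2 = $276,480.
$276,480 is within the $525,000 maximum.
$276,480 is at or above the $5,500 minimum.

$276,480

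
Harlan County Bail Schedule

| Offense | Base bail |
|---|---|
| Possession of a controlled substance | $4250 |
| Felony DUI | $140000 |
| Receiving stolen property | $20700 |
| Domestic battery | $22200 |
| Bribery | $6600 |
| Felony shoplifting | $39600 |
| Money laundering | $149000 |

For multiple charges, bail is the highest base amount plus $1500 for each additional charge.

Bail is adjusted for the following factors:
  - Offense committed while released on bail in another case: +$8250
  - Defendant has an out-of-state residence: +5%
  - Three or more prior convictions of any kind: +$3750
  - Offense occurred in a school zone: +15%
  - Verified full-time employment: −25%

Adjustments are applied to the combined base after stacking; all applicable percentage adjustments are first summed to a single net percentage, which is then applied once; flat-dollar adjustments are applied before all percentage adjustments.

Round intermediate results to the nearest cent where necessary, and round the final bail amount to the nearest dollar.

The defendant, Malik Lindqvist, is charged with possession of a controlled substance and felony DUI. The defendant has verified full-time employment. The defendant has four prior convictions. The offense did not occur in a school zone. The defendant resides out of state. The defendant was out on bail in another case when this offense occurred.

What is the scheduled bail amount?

Base amounts from the schedule: possession of a controlled substance $4250; felony DUI $140000.
Stacking rule: highest base plus $1500 per additional charge. Highest is felony DUI at $140000; 1 additional charge → +$1500. Combined base = $141500.
Offense committed while released on bail in another case (+$8250 flat): $141500 + $8250 = $149750.
Three or more prior convictions of any kind (+$3750 flat): $149750 + $3750 = $153500.
Net percentage adjustment: +5% −25% = −20%. $153500 × 0.8 = $122800.

$122800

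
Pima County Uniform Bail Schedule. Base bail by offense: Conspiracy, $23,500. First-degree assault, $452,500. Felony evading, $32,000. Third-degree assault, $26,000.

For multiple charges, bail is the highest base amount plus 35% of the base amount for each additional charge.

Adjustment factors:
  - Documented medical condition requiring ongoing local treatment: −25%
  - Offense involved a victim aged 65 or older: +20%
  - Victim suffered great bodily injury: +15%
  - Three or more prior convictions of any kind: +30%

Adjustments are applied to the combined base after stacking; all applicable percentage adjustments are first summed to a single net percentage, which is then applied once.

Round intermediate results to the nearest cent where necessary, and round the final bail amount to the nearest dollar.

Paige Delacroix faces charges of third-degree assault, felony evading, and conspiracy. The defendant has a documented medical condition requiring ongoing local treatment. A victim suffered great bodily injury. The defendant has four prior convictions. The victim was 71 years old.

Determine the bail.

Base amounts from the schedule: third-degree assault $26,000; felony evading $32,000; conspiracy $23,500.
Stacking rule: highest base plus 35% of each additional charge. Highest is felony evading at $32,000. Additional: $26,000 × 35% = $9,100; $23,500 × 35% = $8,225. Combined base = $32,000 + $17,325 = $49,325.
Net percentage adjustment: −25% +20% +15% +30% = +40%. $49,325 × 1.4 = $69,055.

$69,055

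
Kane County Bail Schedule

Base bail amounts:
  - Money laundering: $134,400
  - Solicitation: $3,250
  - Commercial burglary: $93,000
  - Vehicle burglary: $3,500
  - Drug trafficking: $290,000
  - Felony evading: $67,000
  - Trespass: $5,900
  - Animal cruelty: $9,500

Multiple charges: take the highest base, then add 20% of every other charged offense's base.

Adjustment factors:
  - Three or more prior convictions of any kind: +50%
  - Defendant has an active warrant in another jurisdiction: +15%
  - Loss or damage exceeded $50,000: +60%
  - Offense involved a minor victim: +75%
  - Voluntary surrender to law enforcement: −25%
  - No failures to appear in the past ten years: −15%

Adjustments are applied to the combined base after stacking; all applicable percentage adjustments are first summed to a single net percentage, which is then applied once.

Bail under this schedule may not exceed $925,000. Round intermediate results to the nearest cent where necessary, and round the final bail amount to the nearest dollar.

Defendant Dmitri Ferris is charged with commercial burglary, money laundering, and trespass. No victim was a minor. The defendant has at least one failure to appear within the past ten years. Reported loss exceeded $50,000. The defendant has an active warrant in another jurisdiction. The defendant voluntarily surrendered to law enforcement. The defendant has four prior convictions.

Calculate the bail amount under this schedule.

Base amounts from the schedule: commercial burglary $93,000; money laundering $134,400; trespass $5,900.
Stacking rule: highest base plus 20% of each additional charge. Highest is money laundering at $134,400. Additional: $93,000 × 20% = $18,600; $5,900 × 20% = $1,180. Combined base = $134,400 + $19,780 = $154,180.
Net percentage adjustment: +50% +15% +60% −25% = +100%. $154,180 × 2 = $308,360.
$308,360 is within the $925,000 maximum.

$308,360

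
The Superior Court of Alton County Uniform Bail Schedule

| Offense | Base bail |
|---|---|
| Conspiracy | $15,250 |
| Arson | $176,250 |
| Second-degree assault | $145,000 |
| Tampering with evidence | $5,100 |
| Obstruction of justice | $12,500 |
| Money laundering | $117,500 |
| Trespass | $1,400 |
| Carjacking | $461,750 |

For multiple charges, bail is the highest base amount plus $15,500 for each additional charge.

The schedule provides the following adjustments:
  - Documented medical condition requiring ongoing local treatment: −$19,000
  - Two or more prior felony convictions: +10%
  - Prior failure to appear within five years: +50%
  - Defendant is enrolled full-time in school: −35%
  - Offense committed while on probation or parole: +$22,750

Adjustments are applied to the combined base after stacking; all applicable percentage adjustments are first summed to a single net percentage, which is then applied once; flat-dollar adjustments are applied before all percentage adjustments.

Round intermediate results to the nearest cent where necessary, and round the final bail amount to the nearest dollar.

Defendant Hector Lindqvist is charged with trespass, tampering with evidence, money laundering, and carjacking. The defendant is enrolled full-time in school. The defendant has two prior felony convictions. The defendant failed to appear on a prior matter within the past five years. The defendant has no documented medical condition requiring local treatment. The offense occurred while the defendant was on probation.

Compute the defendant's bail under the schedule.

Base amounts from the schedule: trespass $1,400; tampering with evidence $5,100; money laundering $117,500; carjacking $461,750.
Stacking rule: highest base plus $15,500 per additional charge. Highest is carjacking at $461,750; 3 additional charges → +$46,500. Combined base = $508,250.
Offense committed while on probation or parole (+$22,750 flat): $508,250 + $22,750 = $531,000.
Net percentage adjustment: +10% +50% −35% = +25%. $531,000 × 1.25 = $663,750.

$663,750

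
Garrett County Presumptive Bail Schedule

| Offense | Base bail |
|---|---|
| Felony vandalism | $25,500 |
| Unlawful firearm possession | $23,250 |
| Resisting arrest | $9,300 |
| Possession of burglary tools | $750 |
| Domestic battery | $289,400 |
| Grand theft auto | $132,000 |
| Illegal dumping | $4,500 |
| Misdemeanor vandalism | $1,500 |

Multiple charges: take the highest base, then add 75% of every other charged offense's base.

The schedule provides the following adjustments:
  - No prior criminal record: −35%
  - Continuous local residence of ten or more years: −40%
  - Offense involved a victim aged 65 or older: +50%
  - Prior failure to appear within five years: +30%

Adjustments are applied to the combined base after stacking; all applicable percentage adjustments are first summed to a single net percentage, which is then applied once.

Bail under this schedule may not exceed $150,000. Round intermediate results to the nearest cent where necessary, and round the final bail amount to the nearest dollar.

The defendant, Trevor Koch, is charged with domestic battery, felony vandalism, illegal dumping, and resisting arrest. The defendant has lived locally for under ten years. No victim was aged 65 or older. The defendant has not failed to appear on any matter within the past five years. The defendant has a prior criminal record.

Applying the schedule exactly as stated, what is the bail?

Base amounts from the schedule: domestic battery $289,400; felony vandalism $25,500; illegal dumping $4,500; resisting arrest $9,300.
Stacking rule: highest base plus 75% of each additional charge. Highest is domestic battery at $289,400. Additional: $25,500 × 75% = $19,125; $4,500 × 75% = $3,375; $9,300 × 75% = $6,975. Combined base = $289,400 + $29,475 = $318,875.
No adjustment factors apply to this defendant.
Result $318,875 exceeds the maximum of $150,000; bail is capped at $150,000.

$150,000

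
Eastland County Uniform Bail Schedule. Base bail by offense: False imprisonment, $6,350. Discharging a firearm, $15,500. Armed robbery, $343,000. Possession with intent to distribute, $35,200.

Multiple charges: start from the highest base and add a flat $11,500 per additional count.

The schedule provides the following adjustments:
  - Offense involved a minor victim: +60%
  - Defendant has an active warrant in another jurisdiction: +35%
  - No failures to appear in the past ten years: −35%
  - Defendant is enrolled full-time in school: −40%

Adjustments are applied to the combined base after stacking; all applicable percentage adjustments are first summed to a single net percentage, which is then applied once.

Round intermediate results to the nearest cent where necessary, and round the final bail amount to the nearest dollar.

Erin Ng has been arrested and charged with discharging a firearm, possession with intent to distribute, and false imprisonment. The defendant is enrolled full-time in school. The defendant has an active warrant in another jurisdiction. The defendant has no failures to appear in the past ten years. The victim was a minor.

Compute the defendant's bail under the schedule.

$69,840

Base amounts from the schedule: discharging a firearm $15,500; possession with intent to distribute $35,200; false imprisonment $6,350.
Stacking rule: highest base plus $11,500 per additional charge. Highest is possession with intent to distribute at $35,200; 2 additional charges → +$23,000. Combined base = $58,200.
Net percentage adjustment: +60% +35% −35% −40% = +20%. $58,200 × 1.2 = $69,840.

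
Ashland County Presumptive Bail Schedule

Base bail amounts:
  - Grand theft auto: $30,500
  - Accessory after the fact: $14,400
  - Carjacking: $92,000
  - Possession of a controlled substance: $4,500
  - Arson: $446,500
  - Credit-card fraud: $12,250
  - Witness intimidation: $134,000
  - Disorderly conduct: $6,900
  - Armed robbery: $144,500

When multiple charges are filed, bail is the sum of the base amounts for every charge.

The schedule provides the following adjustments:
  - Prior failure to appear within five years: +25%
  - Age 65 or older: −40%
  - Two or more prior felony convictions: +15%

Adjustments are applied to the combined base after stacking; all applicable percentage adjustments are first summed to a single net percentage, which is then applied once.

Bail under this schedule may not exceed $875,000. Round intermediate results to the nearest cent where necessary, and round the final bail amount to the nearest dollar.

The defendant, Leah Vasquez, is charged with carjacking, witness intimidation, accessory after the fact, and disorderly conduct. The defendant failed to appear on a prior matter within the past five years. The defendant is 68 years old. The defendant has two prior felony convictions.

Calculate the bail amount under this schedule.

Base amounts from the schedule: carjacking $92,000; witness intimidation $134,000; accessory after the fact $14,400; disorderly conduct $6,900.
Stacking rule: sum of all bases. $92,000 + $134,000 + $14,400 + $6,900 = $247,300.
Net percentage adjustment: +25% −40% +15% = +0%. $247,300 × 1 = $247,300.
$247,300 is within the $875,000 maximum.

$247,300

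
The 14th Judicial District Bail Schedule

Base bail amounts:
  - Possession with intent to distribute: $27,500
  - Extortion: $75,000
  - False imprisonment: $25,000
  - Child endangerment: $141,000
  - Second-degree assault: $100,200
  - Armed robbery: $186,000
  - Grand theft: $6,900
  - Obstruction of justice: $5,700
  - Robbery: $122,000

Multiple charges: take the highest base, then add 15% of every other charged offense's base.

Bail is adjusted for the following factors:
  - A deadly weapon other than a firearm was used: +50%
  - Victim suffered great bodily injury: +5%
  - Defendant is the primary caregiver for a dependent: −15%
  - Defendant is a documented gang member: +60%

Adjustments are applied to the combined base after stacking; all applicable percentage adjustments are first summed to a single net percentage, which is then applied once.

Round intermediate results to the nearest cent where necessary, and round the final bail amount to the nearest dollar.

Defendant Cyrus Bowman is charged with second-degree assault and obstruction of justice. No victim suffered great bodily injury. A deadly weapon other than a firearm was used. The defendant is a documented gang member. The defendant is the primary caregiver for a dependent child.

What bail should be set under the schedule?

Base amounts from the schedule: second-degree assault $100,200; obstruction of justice $5,700.
Stacking rule: highest base plus 15% of each additional charge. Highest is second-degree assault at $100,200. Additional: $5,700 × 15% = $855. Combined base = $100,200 + $855 = $101,055.
Net percentage adjustment: +50% −15% +60% = +95%. $101,055 × 1.95 = $197,057.25.
Rounded to the nearest dollar: $197,057.

$197,057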